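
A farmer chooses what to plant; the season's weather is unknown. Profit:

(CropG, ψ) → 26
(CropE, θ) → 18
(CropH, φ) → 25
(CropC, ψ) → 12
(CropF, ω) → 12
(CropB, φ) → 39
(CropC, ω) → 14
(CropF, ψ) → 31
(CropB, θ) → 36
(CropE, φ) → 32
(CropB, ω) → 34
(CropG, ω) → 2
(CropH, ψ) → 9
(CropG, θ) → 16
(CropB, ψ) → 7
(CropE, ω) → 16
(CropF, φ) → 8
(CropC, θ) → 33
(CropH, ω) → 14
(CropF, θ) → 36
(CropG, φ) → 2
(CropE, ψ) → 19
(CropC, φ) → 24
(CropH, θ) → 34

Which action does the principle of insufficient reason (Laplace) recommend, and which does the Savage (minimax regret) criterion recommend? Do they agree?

laplace → CropB; minimax regret → CropE (disagree)

Row averages: CropF=21.75, CropB=29, CropG=11.5, CropC=20.75, CropE=21.25, CropH=20.5
Highest average = 29 → CropB.
Column bests: θ=36, φ=39, ψ=31, ω=34.
CropF regrets: 0, 31, 0, 22 → max 31
CropB regrets: 0, 0, 24, 0 → max 24
CropG regrets: 20, 37, 5, 32 → max 37
CropC regrets: 3, 15, 19, 20 → max 20
CropE regrets: 18, 7, 12, 18 → max 18
CropH regrets: 2, 14, 22, 20 → max 22
Smallest max regret = 18 → CropE.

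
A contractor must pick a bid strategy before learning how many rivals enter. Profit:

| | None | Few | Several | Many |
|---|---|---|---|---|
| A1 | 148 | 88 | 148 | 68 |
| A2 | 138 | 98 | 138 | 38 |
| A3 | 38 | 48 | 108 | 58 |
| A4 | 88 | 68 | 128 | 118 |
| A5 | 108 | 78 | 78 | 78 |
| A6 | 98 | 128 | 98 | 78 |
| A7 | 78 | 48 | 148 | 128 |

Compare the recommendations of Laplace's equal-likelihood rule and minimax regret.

laplace → A1; minimax regret → A6 (disagree)

Row averages: A1=113, A2=103, A3=63, A4=100.5, A5=85.5, A6=100.5, A7=100.5
Highest average = 113 → A1.
Column bests: None=148, Few=128, Several=148, Many=128.
A1 regrets: 0, 40, 0, 60 → max 60
A2 regrets: 10, 30, 10, 90 → max 90
A3 regrets: 110, 80, 40, 70 → max 110
A4 regrets: 60, 60, 20, 10 → max 60
A5 regrets: 40, 50, 70, 50 → max 70
A6 regrets: 50, 0, 50, 50 → max 50
A7 regrets: 70, 80, 0, 0 → max 80
Smallest max regret = 50 → A6.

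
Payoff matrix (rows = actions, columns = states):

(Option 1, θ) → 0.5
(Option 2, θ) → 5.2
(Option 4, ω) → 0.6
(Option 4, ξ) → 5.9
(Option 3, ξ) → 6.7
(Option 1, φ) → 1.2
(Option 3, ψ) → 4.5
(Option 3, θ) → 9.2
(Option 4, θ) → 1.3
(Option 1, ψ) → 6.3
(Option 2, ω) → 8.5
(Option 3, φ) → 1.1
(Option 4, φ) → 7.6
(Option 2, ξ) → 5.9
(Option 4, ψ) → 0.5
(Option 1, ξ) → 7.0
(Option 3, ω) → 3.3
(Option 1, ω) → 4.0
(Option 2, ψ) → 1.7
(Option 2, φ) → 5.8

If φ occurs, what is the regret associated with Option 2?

Best payoff under φ is 7.6.
Regret = 7.6 − 5.8 = 1.8.

1.8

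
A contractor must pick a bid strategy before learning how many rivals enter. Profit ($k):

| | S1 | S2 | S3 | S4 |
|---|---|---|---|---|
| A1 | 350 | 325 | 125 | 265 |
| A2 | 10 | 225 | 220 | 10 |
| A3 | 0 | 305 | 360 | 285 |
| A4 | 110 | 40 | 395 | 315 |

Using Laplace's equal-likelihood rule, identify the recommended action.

A1

Row averages: A1=266.25, A2=116.25, A3=237.5, A4=215
Highest average = 266.25 → A1.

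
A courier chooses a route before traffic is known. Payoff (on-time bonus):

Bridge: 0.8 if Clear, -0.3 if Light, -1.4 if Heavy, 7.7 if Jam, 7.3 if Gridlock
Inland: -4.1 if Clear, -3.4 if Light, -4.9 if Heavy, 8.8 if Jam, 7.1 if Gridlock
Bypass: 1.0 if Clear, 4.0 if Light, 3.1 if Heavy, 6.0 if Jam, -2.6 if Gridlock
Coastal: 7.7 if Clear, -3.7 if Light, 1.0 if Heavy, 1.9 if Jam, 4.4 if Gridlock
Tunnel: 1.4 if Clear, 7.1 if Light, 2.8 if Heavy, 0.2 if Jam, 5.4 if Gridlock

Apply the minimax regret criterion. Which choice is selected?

Bridge

Column bests: Clear=7.7, Light=7.1, Heavy=3.1, Jam=8.8, Gridlock=7.3.
Bridge regrets: 6.9, 7.4, 4.5, 1.1, 0.0 → max 7.4
Inland regrets: 11.8, 10.5, 8.0, 0.0, 0.2 → max 11.8
Bypass regrets: 6.7, 3.1, 0.0, 2.8, 9.9 → max 9.9
Coastal regrets: 0.0, 10.8, 2.1, 6.9, 2.9 → max 10.8
Tunnel regrets: 6.3, 0.0, 0.3, 8.6, 1.9 → max 8.6
Smallest max regret = 7.4 → Bridge.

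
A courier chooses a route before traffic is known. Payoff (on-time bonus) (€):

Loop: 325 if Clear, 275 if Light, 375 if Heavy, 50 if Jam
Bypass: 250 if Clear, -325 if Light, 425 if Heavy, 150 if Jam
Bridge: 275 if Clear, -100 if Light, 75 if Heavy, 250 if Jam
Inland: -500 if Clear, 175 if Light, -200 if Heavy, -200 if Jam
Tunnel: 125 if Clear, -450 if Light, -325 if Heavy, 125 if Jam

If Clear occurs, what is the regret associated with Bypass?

Best payoff under Clear is 325.
Regret = 325 − 250 = 75.

75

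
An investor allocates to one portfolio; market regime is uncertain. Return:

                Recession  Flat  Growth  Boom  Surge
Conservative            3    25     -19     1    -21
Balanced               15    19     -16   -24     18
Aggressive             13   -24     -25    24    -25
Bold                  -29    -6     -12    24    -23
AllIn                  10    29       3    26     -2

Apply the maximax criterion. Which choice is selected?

AllIn

Row maxima: Conservative=25, Balanced=19, Aggressive=24, Bold=24, AllIn=29
Best best-case = 29 → AllIn.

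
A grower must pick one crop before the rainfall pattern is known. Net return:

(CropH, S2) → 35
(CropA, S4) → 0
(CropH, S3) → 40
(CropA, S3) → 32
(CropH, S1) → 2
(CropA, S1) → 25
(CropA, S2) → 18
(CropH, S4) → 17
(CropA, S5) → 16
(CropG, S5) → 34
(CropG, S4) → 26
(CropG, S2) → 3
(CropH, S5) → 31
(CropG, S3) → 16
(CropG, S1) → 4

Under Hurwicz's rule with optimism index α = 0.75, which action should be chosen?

CropH

CropG: 0.75·34 + 0.25·3 = 26.25
CropA: 0.75·32 + 0.25·0 = 24
CropH: 0.75·40 + 0.25·2 = 30.5
Highest Hurwicz score = 30.5 → CropH.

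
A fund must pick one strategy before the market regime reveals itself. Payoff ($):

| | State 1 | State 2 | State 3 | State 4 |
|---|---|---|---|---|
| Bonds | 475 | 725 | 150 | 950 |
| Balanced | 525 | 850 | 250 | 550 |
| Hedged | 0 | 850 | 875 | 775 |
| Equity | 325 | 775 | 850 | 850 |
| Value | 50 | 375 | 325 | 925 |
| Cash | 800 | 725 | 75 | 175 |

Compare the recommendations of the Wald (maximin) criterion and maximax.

Row minima: Bonds=150, Balanced=250, Hedged=0, Equity=325, Value=50, Cash=75
Best worst-case = 325 → Equity.
Row maxima: Bonds=950, Balanced=850, Hedged=875, Equity=850, Value=925, Cash=800
Best best-case = 950 → Bonds.

maximin → Equity; maximax → Bonds (disagree)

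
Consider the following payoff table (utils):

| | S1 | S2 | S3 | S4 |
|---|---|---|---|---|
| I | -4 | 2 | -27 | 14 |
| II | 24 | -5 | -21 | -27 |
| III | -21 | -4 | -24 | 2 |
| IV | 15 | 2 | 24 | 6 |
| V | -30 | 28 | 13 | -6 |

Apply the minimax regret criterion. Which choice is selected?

Column bests: S1=24, S2=28, S3=24, S4=14.
I regrets: 28, 26, 51, 0 → max 51
II regrets: 0, 33, 45, 41 → max 45
III regrets: 45, 32, 48, 12 → max 48
IV regrets: 9, 26, 0, 8 → max 26
V regrets: 54, 0, 11, 20 → max 54
Smallest max regret = 26 → IV.

IV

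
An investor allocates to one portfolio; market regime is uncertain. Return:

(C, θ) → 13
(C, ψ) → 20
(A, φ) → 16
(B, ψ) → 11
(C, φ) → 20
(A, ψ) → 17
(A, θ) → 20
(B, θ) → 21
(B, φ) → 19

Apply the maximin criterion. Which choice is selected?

Row minima: A=16, B=11, C=13
Best worst-case = 16 → A.

A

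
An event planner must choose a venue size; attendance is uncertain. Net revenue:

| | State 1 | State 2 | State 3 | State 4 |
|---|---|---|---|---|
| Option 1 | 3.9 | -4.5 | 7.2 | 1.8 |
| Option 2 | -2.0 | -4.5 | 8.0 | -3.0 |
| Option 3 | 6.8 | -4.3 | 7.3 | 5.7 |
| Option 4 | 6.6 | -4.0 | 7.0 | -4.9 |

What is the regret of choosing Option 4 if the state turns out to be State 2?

Best payoff under State 2 is -4.0.
Regret = -4.0 − (-4.0) = 0.0.

0.0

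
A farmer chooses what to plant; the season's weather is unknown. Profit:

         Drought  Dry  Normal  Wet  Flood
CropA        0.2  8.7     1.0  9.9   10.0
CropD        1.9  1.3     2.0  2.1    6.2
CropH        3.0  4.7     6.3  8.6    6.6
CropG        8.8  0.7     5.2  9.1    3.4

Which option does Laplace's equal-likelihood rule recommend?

Row averages: CropA=5.96, CropD=2.7, CropH=5.84, CropG=5.44
Highest average = 5.96 → CropA.

CropA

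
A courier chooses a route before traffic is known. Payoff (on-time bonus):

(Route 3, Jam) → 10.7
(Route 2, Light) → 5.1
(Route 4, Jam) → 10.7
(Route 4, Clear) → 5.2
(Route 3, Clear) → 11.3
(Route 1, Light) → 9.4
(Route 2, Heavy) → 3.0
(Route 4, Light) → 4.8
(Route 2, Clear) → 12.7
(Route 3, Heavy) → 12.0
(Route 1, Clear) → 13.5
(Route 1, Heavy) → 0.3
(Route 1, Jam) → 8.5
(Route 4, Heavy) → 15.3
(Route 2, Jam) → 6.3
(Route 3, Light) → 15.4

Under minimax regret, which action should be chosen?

Route 3

Column bests: Clear=13.5, Light=15.4, Heavy=15.3, Jam=10.7.
Route 1 regrets: 0.0, 6.0, 15.0, 2.2 → max 15.0
Route 2 regrets: 0.8, 10.3, 12.3, 4.4 → max 12.3
Route 3 regrets: 2.2, 0.0, 3.3, 0.0 → max 3.3
Route 4 regrets: 8.3, 10.6, 0.0, 0.0 → max 10.6
Smallest max regret = 3.3 → Route 3.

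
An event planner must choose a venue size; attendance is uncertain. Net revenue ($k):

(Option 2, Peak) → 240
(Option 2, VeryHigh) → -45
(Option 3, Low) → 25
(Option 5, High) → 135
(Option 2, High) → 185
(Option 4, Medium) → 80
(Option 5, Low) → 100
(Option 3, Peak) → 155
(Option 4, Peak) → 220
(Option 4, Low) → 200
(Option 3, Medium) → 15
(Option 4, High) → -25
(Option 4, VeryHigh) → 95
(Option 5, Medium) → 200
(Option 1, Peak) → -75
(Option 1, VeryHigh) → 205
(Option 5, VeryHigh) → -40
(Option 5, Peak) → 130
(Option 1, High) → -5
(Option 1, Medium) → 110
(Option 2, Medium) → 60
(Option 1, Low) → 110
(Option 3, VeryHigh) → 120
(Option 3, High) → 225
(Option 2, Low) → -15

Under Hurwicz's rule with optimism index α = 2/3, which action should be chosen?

Option 1: 2/3·205 + 1/3·(-75) = 335/3
Option 2: 2/3·240 + 1/3·(-45) = 145
Option 3: 2/3·225 + 1/3·15 = 155
Option 4: 2/3·220 + 1/3·(-25) = 415/3
Option 5: 2/3·200 + 1/3·(-40) = 120
Highest Hurwicz score = 155 → Option 3.

Option 3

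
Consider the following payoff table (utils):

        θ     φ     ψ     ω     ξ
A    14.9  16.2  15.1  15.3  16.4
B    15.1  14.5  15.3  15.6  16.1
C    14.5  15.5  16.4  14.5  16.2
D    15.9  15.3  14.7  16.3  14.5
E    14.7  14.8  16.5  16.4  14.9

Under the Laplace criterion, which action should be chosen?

Row averages: A=15.58, B=15.32, C=15.42, D=15.34, E=15.46
Highest average = 15.58 → A.

A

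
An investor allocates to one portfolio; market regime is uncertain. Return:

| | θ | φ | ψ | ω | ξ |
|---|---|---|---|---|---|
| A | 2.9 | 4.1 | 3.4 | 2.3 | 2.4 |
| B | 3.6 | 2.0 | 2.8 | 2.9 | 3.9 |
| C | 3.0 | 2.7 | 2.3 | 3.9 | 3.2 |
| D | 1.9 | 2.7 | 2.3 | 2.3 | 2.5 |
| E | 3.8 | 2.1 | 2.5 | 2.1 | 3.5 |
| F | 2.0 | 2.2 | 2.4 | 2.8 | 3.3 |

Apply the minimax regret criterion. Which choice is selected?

Column bests: θ=3.8, φ=4.1, ψ=3.4, ω=3.9, ξ=3.9.
A regrets: 0.9, 0.0, 0.0, 1.6, 1.5 → max 1.6
B regrets: 0.2, 2.1, 0.6, 1.0, 0.0 → max 2.1
C regrets: 0.8, 1.4, 1.1, 0.0, 0.7 → max 1.4
D regrets: 1.9, 1.4, 1.1, 1.6, 1.4 → max 1.9
E regrets: 0.0, 2.0, 0.9, 1.8, 0.4 → max 2.0
F regrets: 1.8, 1.9, 1.0, 1.1, 0.6 → max 1.9
Smallest max regret = 1.4 → C.

C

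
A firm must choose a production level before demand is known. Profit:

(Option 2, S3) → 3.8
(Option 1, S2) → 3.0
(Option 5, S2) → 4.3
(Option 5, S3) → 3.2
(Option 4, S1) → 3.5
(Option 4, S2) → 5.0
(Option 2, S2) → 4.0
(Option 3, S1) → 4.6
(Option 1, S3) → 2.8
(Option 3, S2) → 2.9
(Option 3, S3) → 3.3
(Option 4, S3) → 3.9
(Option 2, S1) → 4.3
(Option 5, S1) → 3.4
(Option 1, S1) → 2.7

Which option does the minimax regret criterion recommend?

Option 2

Column bests: S1=4.6, S2=5.0, S3=3.9.
Option 1 regrets: 1.9, 2.0, 1.1 → max 2.0
Option 2 regrets: 0.3, 1.0, 0.1 → max 1.0
Option 3 regrets: 0.0, 2.1, 0.6 → max 2.1
Option 4 regrets: 1.1, 0.0, 0.0 → max 1.1
Option 5 regrets: 1.2, 0.7, 0.7 → max 1.2
Smallest max regret = 1.0 → Option 2.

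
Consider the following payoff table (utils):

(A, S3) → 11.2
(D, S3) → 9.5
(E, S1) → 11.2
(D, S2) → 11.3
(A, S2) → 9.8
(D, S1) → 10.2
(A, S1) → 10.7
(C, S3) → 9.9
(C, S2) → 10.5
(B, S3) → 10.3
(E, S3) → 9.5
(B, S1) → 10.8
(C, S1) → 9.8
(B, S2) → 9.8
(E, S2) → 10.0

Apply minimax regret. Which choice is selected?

C

Column bests: S1=11.2, S2=11.3, S3=11.2.
A regrets: 0.5, 1.5, 0.0 → max 1.5
B regrets: 0.4, 1.5, 0.9 → max 1.5
C regrets: 1.4, 0.8, 1.3 → max 1.4
D regrets: 1.0, 0.0, 1.7 → max 1.7
E regrets: 0.0, 1.3, 1.7 → max 1.7
Smallest max regret = 1.4 → C.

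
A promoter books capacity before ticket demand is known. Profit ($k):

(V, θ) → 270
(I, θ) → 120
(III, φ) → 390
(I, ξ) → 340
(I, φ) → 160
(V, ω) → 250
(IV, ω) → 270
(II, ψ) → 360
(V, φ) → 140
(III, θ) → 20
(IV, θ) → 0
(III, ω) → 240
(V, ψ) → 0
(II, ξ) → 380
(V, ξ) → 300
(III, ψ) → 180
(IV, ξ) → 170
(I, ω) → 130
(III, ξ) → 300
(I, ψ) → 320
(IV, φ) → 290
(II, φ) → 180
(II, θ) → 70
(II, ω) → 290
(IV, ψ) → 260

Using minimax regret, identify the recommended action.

Column bests: θ=270, φ=390, ψ=360, ω=290, ξ=380.
I regrets: 150, 230, 40, 160, 40 → max 230
II regrets: 200, 210, 0, 0, 0 → max 210
III regrets: 250, 0, 180, 50, 80 → max 250
IV regrets: 270, 100, 100, 20, 210 → max 270
V regrets: 0, 250, 360, 40, 80 → max 360
Smallest max regret = 210 → II.

II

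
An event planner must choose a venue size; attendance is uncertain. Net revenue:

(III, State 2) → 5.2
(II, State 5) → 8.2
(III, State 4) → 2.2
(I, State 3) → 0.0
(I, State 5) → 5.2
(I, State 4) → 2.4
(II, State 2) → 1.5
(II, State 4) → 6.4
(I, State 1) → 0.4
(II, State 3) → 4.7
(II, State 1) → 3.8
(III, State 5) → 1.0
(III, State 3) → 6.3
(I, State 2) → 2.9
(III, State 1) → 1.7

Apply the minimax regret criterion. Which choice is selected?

Column bests: State 1=3.8, State 2=5.2, State 3=6.3, State 4=6.4, State 5=8.2.
I regrets: 3.4, 2.3, 6.3, 4.0, 3.0 → max 6.3
II regrets: 0.0, 3.7, 1.6, 0.0, 0.0 → max 3.7
III regrets: 2.1, 0.0, 0.0, 4.2, 7.2 → max 7.2
Smallest max regret = 3.7 → II.

II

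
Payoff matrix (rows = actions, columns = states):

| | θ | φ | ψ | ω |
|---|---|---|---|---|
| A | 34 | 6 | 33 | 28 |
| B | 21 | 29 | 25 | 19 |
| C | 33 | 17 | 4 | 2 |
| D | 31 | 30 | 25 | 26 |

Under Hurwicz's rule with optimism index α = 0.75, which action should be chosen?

D

A: 0.75·34 + 0.25·6 = 27
B: 0.75·29 + 0.25·19 = 26.5
C: 0.75·33 + 0.25·2 = 25.25
D: 0.75·31 + 0.25·25 = 29.5
Highest Hurwicz score = 29.5 → D.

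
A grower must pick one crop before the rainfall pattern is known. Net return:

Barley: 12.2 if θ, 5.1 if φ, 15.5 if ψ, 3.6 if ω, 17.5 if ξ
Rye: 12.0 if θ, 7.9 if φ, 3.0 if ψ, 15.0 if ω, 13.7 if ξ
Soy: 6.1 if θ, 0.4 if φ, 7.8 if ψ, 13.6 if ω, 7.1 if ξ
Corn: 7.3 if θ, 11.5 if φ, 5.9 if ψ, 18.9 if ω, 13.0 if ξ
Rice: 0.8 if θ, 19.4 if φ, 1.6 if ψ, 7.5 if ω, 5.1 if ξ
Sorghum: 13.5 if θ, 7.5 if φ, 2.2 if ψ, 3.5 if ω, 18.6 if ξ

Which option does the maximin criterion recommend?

Row minima: Barley=3.6, Rye=3.0, Soy=0.4, Corn=5.9, Rice=0.8, Sorghum=2.2
Best worst-case = 5.9 → Corn.

Corn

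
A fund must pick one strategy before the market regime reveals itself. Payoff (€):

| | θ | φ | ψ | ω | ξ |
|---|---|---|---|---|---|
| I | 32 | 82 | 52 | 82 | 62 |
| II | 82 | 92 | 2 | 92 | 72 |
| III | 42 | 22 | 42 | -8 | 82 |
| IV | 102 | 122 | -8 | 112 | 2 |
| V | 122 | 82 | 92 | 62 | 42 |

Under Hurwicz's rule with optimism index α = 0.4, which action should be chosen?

I: 0.4·82 + 0.6·32 = 52
II: 0.4·92 + 0.6·2 = 38
III: 0.4·82 + 0.6·(-8) = 28
IV: 0.4·122 + 0.6·(-8) = 44
V: 0.4·122 + 0.6·42 = 74
Highest Hurwicz score = 74 → V.

V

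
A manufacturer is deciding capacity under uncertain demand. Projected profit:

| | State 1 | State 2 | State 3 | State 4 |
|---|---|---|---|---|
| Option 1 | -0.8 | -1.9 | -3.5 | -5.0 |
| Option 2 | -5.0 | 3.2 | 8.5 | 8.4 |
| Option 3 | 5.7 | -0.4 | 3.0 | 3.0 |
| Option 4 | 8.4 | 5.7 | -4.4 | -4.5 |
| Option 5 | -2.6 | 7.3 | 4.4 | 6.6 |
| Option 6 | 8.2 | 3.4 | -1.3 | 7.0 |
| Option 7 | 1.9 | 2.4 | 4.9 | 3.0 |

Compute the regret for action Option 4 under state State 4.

Best payoff under State 4 is 8.4.
Regret = 8.4 − (-4.5) = 12.9.

12.9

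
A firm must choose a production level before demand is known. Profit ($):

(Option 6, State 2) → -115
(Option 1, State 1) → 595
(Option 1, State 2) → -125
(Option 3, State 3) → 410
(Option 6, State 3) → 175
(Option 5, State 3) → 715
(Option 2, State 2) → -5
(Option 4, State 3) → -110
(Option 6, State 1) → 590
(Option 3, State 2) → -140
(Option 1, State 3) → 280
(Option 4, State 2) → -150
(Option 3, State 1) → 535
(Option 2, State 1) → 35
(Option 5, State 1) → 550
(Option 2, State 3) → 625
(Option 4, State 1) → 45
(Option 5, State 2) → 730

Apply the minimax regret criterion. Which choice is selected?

Column bests: State 1=595, State 2=730, State 3=715.
Option 1 regrets: 0, 855, 435 → max 855
Option 2 regrets: 560, 735, 90 → max 735
Option 3 regrets: 60, 870, 305 → max 870
Option 4 regrets: 550, 880, 825 → max 880
Option 5 regrets: 45, 0, 0 → max 45
Option 6 regrets: 5, 845, 540 → max 845
Smallest max regret = 45 → Option 5.

Option 5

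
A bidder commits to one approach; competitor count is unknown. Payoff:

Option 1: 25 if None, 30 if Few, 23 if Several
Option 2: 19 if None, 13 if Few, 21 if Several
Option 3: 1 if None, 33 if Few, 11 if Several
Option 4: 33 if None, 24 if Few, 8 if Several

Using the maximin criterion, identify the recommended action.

Row minima: Option 1=23, Option 2=13, Option 3=1, Option 4=8
Best worst-case = 23 → Option 1.

Option 1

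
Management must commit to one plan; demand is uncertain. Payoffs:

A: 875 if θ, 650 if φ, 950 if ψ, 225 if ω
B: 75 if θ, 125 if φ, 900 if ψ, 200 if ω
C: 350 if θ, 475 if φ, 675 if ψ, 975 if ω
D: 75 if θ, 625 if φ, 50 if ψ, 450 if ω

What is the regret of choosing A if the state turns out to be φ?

Best payoff under φ is 650.
Regret = 650 − 650 = 0.

0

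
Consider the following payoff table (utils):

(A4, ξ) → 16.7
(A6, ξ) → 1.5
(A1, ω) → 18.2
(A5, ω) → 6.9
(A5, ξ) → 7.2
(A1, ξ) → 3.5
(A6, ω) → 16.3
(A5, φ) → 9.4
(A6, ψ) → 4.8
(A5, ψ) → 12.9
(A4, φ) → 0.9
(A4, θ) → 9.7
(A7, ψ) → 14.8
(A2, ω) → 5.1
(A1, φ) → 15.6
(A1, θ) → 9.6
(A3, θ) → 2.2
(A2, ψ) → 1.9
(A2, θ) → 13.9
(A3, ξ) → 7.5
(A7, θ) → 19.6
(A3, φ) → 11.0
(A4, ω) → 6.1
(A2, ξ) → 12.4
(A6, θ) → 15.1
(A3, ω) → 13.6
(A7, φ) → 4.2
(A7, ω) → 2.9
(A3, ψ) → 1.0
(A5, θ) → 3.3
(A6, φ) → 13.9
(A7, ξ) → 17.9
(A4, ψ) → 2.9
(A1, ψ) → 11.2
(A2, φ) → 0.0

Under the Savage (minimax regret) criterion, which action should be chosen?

Column bests: θ=19.6, φ=15.6, ψ=14.8, ω=18.2, ξ=17.9.
A1 regrets: 10.0, 0.0, 3.6, 0.0, 14.4 → max 14.4
A2 regrets: 5.7, 15.6, 12.9, 13.1, 5.5 → max 15.6
A3 regrets: 17.4, 4.6, 13.8, 4.6, 10.4 → max 17.4
A4 regrets: 9.9, 14.7, 11.9, 12.1, 1.2 → max 14.7
A5 regrets: 16.3, 6.2, 1.9, 11.3, 10.7 → max 16.3
A6 regrets: 4.5, 1.7, 10.0, 1.9, 16.4 → max 16.4
A7 regrets: 0.0, 11.4, 0.0, 15.3, 0.0 → max 15.3
Smallest max regret = 14.4 → A1.

A1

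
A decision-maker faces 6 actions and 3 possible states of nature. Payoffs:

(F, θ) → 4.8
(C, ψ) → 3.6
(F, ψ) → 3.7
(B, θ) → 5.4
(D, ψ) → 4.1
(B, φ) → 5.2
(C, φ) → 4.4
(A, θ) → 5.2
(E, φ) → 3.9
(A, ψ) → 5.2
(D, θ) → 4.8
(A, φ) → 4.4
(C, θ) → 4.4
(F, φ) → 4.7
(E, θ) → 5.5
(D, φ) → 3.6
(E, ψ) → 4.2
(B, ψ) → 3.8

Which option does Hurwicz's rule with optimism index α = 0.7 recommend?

A: 0.7·5.2 + 0.3·4.4 = 4.96
B: 0.7·5.4 + 0.3·3.8 = 4.92
C: 0.7·4.4 + 0.3·3.6 = 4.16
D: 0.7·4.8 + 0.3·3.6 = 4.44
E: 0.7·5.5 + 0.3·3.9 = 5.02
F: 0.7·4.8 + 0.3·3.7 = 4.47
Highest Hurwicz score = 5.02 → E.

E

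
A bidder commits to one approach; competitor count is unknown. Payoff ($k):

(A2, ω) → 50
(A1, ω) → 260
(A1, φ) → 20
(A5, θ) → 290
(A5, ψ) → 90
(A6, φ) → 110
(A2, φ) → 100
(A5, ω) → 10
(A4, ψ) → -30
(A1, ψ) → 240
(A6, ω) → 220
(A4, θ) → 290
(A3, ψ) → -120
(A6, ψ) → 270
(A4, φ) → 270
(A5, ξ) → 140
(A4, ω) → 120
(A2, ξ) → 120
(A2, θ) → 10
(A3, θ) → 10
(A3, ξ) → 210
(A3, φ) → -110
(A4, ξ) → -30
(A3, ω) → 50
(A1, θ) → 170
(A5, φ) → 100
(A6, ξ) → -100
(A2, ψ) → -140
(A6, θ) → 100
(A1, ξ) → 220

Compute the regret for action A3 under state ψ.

Best payoff under ψ is 270.
Regret = 270 − (-120) = 390.

390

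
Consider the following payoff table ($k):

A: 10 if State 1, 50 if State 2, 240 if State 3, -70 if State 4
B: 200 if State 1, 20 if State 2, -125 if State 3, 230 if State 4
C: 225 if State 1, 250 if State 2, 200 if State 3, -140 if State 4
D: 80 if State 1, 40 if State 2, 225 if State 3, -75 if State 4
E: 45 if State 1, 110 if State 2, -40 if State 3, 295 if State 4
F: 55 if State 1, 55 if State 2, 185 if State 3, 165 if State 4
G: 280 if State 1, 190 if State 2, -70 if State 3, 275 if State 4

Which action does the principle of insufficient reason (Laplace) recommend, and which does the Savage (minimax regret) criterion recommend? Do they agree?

laplace → G; minimax regret → F (disagree)

Row averages: A=57.5, B=81.25, C=133.75, D=67.5, E=102.5, F=115, G=168.75
Highest average = 168.75 → G.
Column bests: State 1=280, State 2=250, State 3=240, State 4=295.
A regrets: 270, 200, 0, 365 → max 365
B regrets: 80, 230, 365, 65 → max 365
C regrets: 55, 0, 40, 435 → max 435
D regrets: 200, 210, 15, 370 → max 370
E regrets: 235, 140, 280, 0 → max 280
F regrets: 225, 195, 55, 130 → max 225
G regrets: 0, 60, 310, 20 → max 310
Smallest max regret = 225 → F.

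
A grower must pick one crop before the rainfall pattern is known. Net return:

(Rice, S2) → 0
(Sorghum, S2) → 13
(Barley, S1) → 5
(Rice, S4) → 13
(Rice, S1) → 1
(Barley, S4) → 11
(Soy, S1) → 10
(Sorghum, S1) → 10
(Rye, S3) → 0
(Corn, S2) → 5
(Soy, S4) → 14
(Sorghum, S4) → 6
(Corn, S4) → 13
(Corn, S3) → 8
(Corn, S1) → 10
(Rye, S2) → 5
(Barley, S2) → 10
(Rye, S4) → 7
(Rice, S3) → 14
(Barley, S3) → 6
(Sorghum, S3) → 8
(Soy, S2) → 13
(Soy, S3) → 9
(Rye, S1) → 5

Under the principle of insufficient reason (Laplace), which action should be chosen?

Row averages: Rice=7, Rye=4.25, Corn=9, Sorghum=9.25, Soy=11.5, Barley=8
Highest average = 11.5 → Soy.

Soy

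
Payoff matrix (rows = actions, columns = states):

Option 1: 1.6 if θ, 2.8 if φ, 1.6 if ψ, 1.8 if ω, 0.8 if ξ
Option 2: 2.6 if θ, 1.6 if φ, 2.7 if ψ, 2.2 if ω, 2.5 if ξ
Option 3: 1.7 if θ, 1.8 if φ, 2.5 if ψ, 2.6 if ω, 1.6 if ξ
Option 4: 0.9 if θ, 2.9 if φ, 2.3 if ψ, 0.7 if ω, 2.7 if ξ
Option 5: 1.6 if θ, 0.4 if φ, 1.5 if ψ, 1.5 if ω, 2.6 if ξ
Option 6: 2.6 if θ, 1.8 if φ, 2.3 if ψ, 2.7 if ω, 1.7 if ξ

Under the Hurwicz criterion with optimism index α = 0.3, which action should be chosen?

Option 6

Option 1: 0.3·2.8 + 0.7·0.8 = 1.4
Option 2: 0.3·2.7 + 0.7·1.6 = 1.93
Option 3: 0.3·2.6 + 0.7·1.6 = 1.9
Option 4: 0.3·2.9 + 0.7·0.7 = 1.36
Option 5: 0.3·2.6 + 0.7·0.4 = 1.06
Option 6: 0.3·2.7 + 0.7·1.7 = 2
Highest Hurwicz score = 2 → Option 6.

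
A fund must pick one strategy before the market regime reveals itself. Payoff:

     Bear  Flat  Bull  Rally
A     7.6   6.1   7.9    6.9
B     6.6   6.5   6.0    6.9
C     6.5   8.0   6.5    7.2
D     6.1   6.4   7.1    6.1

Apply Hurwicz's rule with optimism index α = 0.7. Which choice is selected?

C

A: 0.7·7.9 + 0.3·6.1 = 7.36
B: 0.7·6.9 + 0.3·6.0 = 6.63
C: 0.7·8.0 + 0.3·6.5 = 7.55
D: 0.7·7.1 + 0.3·6.1 = 6.8
Highest Hurwicz score = 7.55 → C.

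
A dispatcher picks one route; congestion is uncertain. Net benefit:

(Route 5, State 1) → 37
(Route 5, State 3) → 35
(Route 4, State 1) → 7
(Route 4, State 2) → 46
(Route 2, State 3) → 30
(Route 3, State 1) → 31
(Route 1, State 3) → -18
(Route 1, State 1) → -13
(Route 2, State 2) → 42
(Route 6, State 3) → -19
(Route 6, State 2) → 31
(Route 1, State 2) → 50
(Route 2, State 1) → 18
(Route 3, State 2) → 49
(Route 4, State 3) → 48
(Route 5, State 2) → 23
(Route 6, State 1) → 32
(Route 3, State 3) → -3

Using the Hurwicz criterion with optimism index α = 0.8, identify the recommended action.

Route 1: 0.8·50 + 0.2·(-18) = 36.4
Route 2: 0.8·42 + 0.2·18 = 37.2
Route 3: 0.8·49 + 0.2·(-3) = 38.6
Route 4: 0.8·48 + 0.2·7 = 39.8
Route 5: 0.8·37 + 0.2·23 = 34.2
Route 6: 0.8·32 + 0.2·(-19) = 21.8
Highest Hurwicz score = 39.8 → Route 4.

Route 4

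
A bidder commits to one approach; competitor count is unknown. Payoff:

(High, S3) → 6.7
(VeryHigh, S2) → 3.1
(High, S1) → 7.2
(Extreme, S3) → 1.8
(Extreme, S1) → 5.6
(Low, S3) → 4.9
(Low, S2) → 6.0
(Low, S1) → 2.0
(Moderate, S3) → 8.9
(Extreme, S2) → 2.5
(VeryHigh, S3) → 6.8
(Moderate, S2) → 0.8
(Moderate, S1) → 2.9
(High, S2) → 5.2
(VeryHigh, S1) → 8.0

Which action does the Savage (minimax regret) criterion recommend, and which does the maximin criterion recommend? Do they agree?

Column bests: S1=8.0, S2=6.0, S3=8.9.
Low regrets: 6.0, 0.0, 4.0 → max 6.0
Moderate regrets: 5.1, 5.2, 0.0 → max 5.2
High regrets: 0.8, 0.8, 2.2 → max 2.2
VeryHigh regrets: 0.0, 2.9, 2.1 → max 2.9
Extreme regrets: 2.4, 3.5, 7.1 → max 7.1
Smallest max regret = 2.2 → High.
Row minima: Low=2.0, Moderate=0.8, High=5.2, VeryHigh=3.1, Extreme=1.8
Best worst-case = 5.2 → High.

minimax regret → High; maximin → High (agree)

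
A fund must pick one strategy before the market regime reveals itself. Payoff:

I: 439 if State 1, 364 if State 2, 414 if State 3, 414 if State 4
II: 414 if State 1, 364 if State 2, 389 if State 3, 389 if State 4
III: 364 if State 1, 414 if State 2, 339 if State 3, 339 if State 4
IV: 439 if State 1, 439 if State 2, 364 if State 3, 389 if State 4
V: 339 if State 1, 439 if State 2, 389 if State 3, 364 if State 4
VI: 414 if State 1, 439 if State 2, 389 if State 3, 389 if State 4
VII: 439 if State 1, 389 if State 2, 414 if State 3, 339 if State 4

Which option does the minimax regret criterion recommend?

VI

Column bests: State 1=439, State 2=439, State 3=414, State 4=414.
I regrets: 0, 75, 0, 0 → max 75
II regrets: 25, 75, 25, 25 → max 75
III regrets: 75, 25, 75, 75 → max 75
IV regrets: 0, 0, 50, 25 → max 50
V regrets: 100, 0, 25, 50 → max 100
VI regrets: 25, 0, 25, 25 → max 25
VII regrets: 0, 50, 0, 75 → max 75
Smallest max regret = 25 → VI.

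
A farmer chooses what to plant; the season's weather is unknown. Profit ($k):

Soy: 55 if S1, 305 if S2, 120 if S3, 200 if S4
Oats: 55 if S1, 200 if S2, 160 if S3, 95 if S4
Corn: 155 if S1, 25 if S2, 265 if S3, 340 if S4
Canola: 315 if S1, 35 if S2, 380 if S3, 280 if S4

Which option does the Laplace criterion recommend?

Canola

Row averages: Soy=170, Oats=127.5, Corn=196.25, Canola=252.5
Highest average = 252.5 → Canola.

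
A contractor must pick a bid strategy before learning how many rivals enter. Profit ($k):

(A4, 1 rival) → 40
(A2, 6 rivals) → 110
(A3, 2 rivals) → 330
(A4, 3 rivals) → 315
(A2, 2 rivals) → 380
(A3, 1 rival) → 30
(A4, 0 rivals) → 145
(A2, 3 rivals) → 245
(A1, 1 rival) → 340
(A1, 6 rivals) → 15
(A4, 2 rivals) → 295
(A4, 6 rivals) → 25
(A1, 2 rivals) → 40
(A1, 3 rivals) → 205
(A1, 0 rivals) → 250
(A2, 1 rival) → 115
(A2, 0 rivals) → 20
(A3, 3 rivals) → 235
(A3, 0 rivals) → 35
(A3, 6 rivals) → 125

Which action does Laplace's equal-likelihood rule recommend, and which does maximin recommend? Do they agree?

Row averages: A1=170, A2=174, A3=151, A4=164
Highest average = 174 → A2.
Row minima: A1=15, A2=20, A3=30, A4=25
Best worst-case = 30 → A3.

laplace → A2; maximin → A3 (disagree)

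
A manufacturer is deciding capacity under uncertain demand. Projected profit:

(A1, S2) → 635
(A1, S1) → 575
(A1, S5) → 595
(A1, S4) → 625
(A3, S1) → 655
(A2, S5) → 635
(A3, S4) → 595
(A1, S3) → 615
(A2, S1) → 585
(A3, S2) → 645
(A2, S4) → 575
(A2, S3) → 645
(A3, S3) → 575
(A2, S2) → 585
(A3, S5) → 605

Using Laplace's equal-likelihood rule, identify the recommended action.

Row averages: A1=609, A2=605, A3=615
Highest average = 615 → A3.

A3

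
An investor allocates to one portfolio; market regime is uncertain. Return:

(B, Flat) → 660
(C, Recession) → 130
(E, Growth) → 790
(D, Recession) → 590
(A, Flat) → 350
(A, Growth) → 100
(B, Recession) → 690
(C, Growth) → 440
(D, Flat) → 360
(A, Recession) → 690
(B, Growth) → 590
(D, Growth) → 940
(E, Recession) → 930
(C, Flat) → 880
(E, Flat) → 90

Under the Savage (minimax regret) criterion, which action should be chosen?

B

Column bests: Recession=930, Flat=880, Growth=940.
A regrets: 240, 530, 840 → max 840
B regrets: 240, 220, 350 → max 350
C regrets: 800, 0, 500 → max 800
D regrets: 340, 520, 0 → max 520
E regrets: 0, 790, 150 → max 790
Smallest max regret = 350 → B.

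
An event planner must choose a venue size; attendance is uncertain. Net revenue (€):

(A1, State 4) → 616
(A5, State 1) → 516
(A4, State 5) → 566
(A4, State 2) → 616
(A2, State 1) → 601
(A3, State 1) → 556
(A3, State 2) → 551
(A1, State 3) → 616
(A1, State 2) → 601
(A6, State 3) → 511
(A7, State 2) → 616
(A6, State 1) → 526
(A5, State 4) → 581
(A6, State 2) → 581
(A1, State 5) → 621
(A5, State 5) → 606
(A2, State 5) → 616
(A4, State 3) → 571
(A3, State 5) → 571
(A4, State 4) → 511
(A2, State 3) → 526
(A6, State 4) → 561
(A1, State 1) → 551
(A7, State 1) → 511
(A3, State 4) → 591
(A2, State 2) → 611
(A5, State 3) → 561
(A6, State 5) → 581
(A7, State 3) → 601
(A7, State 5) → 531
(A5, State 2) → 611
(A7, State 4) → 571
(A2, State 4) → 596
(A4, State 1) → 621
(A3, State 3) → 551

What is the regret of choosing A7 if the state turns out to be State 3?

Best payoff under State 3 is 616.
Regret = 616 − 601 = 15.

15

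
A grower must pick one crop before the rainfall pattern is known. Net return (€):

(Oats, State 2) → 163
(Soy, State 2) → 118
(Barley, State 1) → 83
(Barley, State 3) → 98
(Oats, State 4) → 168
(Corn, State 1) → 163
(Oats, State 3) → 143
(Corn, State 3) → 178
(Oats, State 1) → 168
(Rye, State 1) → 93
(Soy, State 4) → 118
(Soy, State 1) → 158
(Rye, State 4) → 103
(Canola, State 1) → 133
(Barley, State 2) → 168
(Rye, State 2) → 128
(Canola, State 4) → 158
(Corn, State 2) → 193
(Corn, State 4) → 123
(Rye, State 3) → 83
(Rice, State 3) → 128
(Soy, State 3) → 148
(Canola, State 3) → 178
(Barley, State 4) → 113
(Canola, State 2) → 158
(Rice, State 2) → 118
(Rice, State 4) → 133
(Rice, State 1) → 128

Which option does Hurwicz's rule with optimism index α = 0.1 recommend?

Oats

Barley: 0.1·168 + 0.9·83 = 91.5
Oats: 0.1·168 + 0.9·143 = 145.5
Corn: 0.1·193 + 0.9·123 = 130
Rye: 0.1·128 + 0.9·83 = 87.5
Canola: 0.1·178 + 0.9·133 = 137.5
Rice: 0.1·133 + 0.9·118 = 119.5
Soy: 0.1·158 + 0.9·118 = 122
Highest Hurwicz score = 145.5 → Oats.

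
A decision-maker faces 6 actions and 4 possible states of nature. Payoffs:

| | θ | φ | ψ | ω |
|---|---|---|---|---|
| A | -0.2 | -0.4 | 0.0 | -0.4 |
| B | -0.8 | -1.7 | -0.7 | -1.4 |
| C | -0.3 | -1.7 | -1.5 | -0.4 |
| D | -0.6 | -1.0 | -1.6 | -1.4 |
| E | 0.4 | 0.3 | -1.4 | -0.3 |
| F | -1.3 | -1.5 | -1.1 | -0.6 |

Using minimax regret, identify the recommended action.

Column bests: θ=0.4, φ=0.3, ψ=0.0, ω=-0.3.
A regrets: 0.6, 0.7, 0.0, 0.1 → max 0.7
B regrets: 1.2, 2.0, 0.7, 1.1 → max 2.0
C regrets: 0.7, 2.0, 1.5, 0.1 → max 2.0
D regrets: 1.0, 1.3, 1.6, 1.1 → max 1.6
E regrets: 0.0, 0.0, 1.4, 0.0 → max 1.4
F regrets: 1.7, 1.8, 1.1, 0.3 → max 1.8
Smallest max regret = 0.7 → A.

A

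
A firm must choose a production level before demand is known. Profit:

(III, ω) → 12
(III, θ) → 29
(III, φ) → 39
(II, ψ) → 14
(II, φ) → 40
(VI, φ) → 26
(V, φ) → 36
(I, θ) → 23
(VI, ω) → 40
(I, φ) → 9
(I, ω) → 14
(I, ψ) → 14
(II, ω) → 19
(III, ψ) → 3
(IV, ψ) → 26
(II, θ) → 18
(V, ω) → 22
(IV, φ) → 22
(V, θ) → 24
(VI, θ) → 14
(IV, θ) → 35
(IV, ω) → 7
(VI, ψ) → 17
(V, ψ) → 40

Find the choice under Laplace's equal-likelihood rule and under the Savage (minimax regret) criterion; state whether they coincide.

laplace → V; minimax regret → V (agree)

Row averages: I=15, II=22.75, III=20.75, IV=22.5, V=30.5, VI=24.25
Highest average = 30.5 → V.
Column bests: θ=35, φ=40, ψ=40, ω=40.
I regrets: 12, 31, 26, 26 → max 31
II regrets: 17, 0, 26, 21 → max 26
III regrets: 6, 1, 37, 28 → max 37
IV regrets: 0, 18, 14, 33 → max 33
V regrets: 11, 4, 0, 18 → max 18
VI regrets: 21, 14, 23, 0 → max 23
Smallest max regret = 18 → V.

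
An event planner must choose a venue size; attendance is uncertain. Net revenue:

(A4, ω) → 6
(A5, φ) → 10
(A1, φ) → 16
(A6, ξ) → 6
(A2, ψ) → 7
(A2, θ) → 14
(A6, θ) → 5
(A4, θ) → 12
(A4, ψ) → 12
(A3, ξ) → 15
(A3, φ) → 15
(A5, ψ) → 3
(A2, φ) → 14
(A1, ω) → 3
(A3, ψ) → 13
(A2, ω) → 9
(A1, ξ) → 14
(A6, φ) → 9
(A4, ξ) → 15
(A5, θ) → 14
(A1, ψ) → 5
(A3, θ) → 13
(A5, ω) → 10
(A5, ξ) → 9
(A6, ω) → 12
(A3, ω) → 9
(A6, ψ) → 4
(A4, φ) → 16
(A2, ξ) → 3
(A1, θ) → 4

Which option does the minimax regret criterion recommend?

A3

Column bests: θ=14, φ=16, ψ=13, ω=12, ξ=15.
A1 regrets: 10, 0, 8, 9, 1 → max 10
A2 regrets: 0, 2, 6, 3, 12 → max 12
A3 regrets: 1, 1, 0, 3, 0 → max 3
A4 regrets: 2, 0, 1, 6, 0 → max 6
A5 regrets: 0, 6, 10, 2, 6 → max 10
A6 regrets: 9, 7, 9, 0, 9 → max 9
Smallest max regret = 3 → A3.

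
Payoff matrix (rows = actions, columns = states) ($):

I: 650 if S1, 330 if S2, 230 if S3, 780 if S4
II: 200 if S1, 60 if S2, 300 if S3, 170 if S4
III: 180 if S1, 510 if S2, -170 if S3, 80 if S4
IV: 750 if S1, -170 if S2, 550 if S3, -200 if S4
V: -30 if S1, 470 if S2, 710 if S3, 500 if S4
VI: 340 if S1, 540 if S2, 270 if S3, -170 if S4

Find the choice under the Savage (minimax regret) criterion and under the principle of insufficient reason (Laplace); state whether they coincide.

minimax regret → I; laplace → I (agree)

Column bests: S1=750, S2=540, S3=710, S4=780.
I regrets: 100, 210, 480, 0 → max 480
II regrets: 550, 480, 410, 610 → max 610
III regrets: 570, 30, 880, 700 → max 880
IV regrets: 0, 710, 160, 980 → max 980
V regrets: 780, 70, 0, 280 → max 780
VI regrets: 410, 0, 440, 950 → max 950
Smallest max regret = 480 → I.
Row averages: I=497.5, II=182.5, III=150, IV=232.5, V=412.5, VI=245
Highest average = 497.5 → I.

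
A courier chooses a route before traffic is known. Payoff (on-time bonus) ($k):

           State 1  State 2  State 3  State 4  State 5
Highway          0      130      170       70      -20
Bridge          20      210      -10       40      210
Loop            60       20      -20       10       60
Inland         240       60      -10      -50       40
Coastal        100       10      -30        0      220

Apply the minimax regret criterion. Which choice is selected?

Column bests: State 1=240, State 2=210, State 3=170, State 4=70, State 5=220.
Highway regrets: 240, 80, 0, 0, 240 → max 240
Bridge regrets: 220, 0, 180, 30, 10 → max 220
Loop regrets: 180, 190, 190, 60, 160 → max 190
Inland regrets: 0, 150, 180, 120, 180 → max 180
Coastal regrets: 140, 200, 200, 70, 0 → max 200
Smallest max regret = 180 → Inland.

Inland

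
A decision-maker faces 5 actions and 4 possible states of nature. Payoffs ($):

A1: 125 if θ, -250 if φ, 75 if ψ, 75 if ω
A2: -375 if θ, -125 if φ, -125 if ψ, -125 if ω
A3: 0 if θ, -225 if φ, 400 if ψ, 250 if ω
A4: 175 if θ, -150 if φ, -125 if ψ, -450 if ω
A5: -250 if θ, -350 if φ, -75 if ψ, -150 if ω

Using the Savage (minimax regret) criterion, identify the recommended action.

A3

Column bests: θ=175, φ=-125, ψ=400, ω=250.
A1 regrets: 50, 125, 325, 175 → max 325
A2 regrets: 550, 0, 525, 375 → max 550
A3 regrets: 175, 100, 0, 0 → max 175
A4 regrets: 0, 25, 525, 700 → max 700
A5 regrets: 425, 225, 475, 400 → max 475
Smallest max regret = 175 → A3.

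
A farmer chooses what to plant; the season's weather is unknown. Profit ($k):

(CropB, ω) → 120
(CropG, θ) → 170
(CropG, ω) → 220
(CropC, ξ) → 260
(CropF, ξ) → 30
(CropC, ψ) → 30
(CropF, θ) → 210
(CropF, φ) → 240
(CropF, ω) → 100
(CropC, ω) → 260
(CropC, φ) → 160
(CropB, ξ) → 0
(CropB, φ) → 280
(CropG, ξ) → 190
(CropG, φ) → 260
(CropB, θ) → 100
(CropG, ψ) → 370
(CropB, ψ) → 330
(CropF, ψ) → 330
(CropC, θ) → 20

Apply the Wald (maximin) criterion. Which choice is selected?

CropG

Row minima: CropG=170, CropC=20, CropF=30, CropB=0
Best worst-case = 170 → CropG.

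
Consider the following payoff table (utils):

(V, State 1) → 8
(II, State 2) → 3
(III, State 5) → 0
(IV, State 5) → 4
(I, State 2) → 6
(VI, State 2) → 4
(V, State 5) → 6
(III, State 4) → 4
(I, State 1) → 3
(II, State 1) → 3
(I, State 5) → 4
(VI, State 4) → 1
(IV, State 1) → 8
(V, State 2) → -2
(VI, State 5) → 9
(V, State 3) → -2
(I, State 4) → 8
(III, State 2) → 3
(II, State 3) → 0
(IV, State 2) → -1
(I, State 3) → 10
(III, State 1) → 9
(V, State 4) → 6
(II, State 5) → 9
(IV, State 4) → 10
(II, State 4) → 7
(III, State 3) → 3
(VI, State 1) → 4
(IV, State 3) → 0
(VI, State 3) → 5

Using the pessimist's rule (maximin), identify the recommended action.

I

Row minima: I=3, II=0, III=0, IV=-1, V=-2, VI=1
Best worst-case = 3 → I.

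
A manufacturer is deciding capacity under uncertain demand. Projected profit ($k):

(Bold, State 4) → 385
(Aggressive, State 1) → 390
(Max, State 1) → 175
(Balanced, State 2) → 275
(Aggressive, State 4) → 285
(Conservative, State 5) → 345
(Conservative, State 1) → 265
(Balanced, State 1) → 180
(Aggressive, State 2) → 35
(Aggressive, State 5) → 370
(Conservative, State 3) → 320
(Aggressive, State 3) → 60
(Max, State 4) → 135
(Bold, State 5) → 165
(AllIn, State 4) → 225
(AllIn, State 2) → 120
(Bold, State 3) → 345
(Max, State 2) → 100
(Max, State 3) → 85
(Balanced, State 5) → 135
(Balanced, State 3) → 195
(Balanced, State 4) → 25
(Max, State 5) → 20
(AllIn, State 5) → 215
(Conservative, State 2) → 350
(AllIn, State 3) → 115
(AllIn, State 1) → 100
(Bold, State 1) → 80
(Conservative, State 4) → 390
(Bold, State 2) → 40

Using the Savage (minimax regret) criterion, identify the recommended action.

Column bests: State 1=390, State 2=350, State 3=345, State 4=390, State 5=370.
Conservative regrets: 125, 0, 25, 0, 25 → max 125
Balanced regrets: 210, 75, 150, 365, 235 → max 365
Aggressive regrets: 0, 315, 285, 105, 0 → max 315
Bold regrets: 310, 310, 0, 5, 205 → max 310
AllIn regrets: 290, 230, 230, 165, 155 → max 290
Max regrets: 215, 250, 260, 255, 350 → max 350
Smallest max regret = 125 → Conservative.

Conservative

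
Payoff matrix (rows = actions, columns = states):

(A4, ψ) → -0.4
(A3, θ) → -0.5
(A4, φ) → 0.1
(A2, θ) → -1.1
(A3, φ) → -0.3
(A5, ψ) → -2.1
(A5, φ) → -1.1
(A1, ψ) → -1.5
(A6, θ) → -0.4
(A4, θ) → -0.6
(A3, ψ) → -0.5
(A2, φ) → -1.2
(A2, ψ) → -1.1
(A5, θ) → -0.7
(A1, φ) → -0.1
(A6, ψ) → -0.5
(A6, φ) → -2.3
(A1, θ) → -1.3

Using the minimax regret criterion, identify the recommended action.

A4

Column bests: θ=-0.4, φ=0.1, ψ=-0.4.
A1 regrets: 0.9, 0.2, 1.1 → max 1.1
A2 regrets: 0.7, 1.3, 0.7 → max 1.3
A3 regrets: 0.1, 0.4, 0.1 → max 0.4
A4 regrets: 0.2, 0.0, 0.0 → max 0.2
A5 regrets: 0.3, 1.2, 1.7 → max 1.7
A6 regrets: 0.0, 2.4, 0.1 → max 2.4
Smallest max regret = 0.2 → A4.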